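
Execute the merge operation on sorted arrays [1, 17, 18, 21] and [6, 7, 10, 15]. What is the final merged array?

Merging process:

Compare 1 vs 6: take 1 from left. Merged: [1]
Compare 17 vs 6: take 6 from right. Merged: [1, 6]
Compare 17 vs 7: take 7 from right. Merged: [1, 6, 7]
Compare 17 vs 10: take 10 from right. Merged: [1, 6, 7, 10]
Compare 17 vs 15: take 15 from right. Merged: [1, 6, 7, 10, 15]
Append remaining from left: [17, 18, 21]. Merged: [1, 6, 7, 10, 15, 17, 18, 21]

Final merged array: [1, 6, 7, 10, 15, 17, 18, 21]
Total comparisons: 5

The merged array is [1, 6, 7, 10, 15, 17, 18, 21], requiring 5 comparisons. The merge step runs in O(n) time where n is the total number of elements.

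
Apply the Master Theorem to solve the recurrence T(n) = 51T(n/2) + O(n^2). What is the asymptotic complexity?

Master Theorem for T(n) = 51T(n/2) + O(n^2):

a = 51, b = 2, c = 2
log_b(a) = log_2(51) = 5.6724

Case 1: c = 2 < log_2(51) = 5.6724
T(n) = O(n^(log_2 51))

For T(n) = 51T(n/2) + O(n^2): log_2(51) = 5.6724. This is Case 1 of the Master Theorem (c < log_b(a), work dominated by leaves), giving O(n^(log_2 51)).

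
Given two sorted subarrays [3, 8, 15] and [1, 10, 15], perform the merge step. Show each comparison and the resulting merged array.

Merging process:

Compare 3 vs 1: take 1 from right. Merged: [1]
Compare 3 vs 10: take 3 from left. Merged: [1, 3]
Compare 8 vs 10: take 8 from left. Merged: [1, 3, 8]
Compare 15 vs 10: take 10 from right. Merged: [1, 3, 8, 10]
Compare 15 vs 15: take 15 from left. Merged: [1, 3, 8, 10, 15]
Append remaining from right: [15]. Merged: [1, 3, 8, 10, 15, 15]

Final merged array: [1, 3, 8, 10, 15, 15]
Total comparisons: 5

The merged array is [1, 3, 8, 10, 15, 15], requiring 5 comparisons. The merge step runs in O(n) time where n is the total number of elements.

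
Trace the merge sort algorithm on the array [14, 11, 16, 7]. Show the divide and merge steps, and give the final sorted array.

Merge sort trace:

Split: [14, 11, 16, 7] -> [14, 11] and [16, 7]
  Split: [14, 11] -> [14] and [11]
  Merge: [14] + [11] -> [11, 14]
  Split: [16, 7] -> [16] and [7]
  Merge: [16] + [7] -> [7, 16]
Merge: [11, 14] + [7, 16] -> [7, 11, 14, 16]

Final sorted array: [7, 11, 14, 16]

The merge sort proceeds by recursively splitting the array and merging sorted halves.
After all merges, the sorted array is [7, 11, 14, 16].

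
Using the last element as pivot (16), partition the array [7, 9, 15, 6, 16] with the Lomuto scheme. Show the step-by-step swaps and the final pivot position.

Lomuto partition with pivot = 16:

Initial array: [7, 9, 15, 6, 16]

arr[0]=7 <= 16: swap with position 0, array becomes [7, 9, 15, 6, 16]
arr[1]=9 <= 16: swap with position 1, array becomes [7, 9, 15, 6, 16]
arr[2]=15 <= 16: swap with position 2, array becomes [7, 9, 15, 6, 16]
arr[3]=6 <= 16: swap with position 3, array becomes [7, 9, 15, 6, 16]

Place pivot at position 4: [7, 9, 15, 6, 16]
Pivot position: 4

After partitioning with pivot 16, the array becomes [7, 9, 15, 6, 16]. The pivot is placed at index 4. All elements to the left of the pivot are <= 16, and all elements to the right are > 16.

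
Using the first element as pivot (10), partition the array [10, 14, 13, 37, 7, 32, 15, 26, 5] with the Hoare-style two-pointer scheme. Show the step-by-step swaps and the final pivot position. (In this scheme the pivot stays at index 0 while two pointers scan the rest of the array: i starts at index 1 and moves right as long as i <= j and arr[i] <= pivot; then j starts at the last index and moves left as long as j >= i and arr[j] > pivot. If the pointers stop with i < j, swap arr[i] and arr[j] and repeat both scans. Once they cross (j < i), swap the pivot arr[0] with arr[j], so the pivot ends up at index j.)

Hoare-style two-pointer partition with pivot = 10:

Initial array: [10, 14, 13, 37, 7, 32, 15, 26, 5]

Pointers start at i = 1, j = 8.
i stops at index 1 (arr[1]=14 > 10), j stops at index 8 (arr[8]=5 <= 10): swap arr[1] and arr[8], array becomes [10, 5, 13, 37, 7, 32, 15, 26, 14]
i stops at index 2 (arr[2]=13 > 10), j stops at index 4 (arr[4]=7 <= 10): swap arr[2] and arr[4], array becomes [10, 5, 7, 37, 13, 32, 15, 26, 14]
i ends at 3, j ends at 2: the pointers have crossed (j < i), so scanning stops.

Swap pivot arr[0] with arr[2] to place pivot at position 2: [7, 5, 10, 37, 13, 32, 15, 26, 14]
Pivot position: 2

After partitioning with pivot 10, the array becomes [7, 5, 10, 37, 13, 32, 15, 26, 14]. The pivot is placed at index 2. All elements to the left of the pivot are <= 10, and all elements to the right are > 10.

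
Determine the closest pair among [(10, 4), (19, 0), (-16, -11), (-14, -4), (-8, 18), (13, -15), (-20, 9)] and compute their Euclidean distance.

Computing all pairwise distances among 7 points:

d((10, 4), (19, 0)) = 9.8489
d((10, 4), (-16, -11)) = 30.0167
d((10, 4), (-14, -4)) = 25.2982
d((10, 4), (-8, 18)) = 22.8035
d((10, 4), (13, -15)) = 19.2354
d((10, 4), (-20, 9)) = 30.4138
d((19, 0), (-16, -11)) = 36.6879
d((19, 0), (-14, -4)) = 33.2415
d((19, 0), (-8, 18)) = 32.45
d((19, 0), (13, -15)) = 16.1555
d((19, 0), (-20, 9)) = 40.025
d((-16, -11), (-14, -4)) = 7.2801 <-- minimum
d((-16, -11), (-8, 18)) = 30.0832
d((-16, -11), (13, -15)) = 29.2746
d((-16, -11), (-20, 9)) = 20.3961
d((-14, -4), (-8, 18)) = 22.8035
d((-14, -4), (13, -15)) = 29.1548
d((-14, -4), (-20, 9)) = 14.3178
d((-8, 18), (13, -15)) = 39.1152
d((-8, 18), (-20, 9)) = 15.0
d((13, -15), (-20, 9)) = 40.8044

Closest pair: (-16, -11) and (-14, -4) with distance 7.2801

The closest pair is (-16, -11) and (-14, -4) with Euclidean distance 7.2801. For 7 points, brute-force pairwise comparison is shown above. For large n, the divide-and-conquer algorithm (sort by x, recurse on halves, check the dividing strip) achieves O(n log n).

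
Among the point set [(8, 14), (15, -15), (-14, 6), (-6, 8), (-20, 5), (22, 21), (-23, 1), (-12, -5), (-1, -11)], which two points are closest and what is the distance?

Computing all pairwise distances among 9 points:

d((8, 14), (15, -15)) = 29.8329
d((8, 14), (-14, 6)) = 23.4094
d((8, 14), (-6, 8)) = 15.2315
d((8, 14), (-20, 5)) = 29.4109
d((8, 14), (22, 21)) = 15.6525
d((8, 14), (-23, 1)) = 33.6155
d((8, 14), (-12, -5)) = 27.5862
d((8, 14), (-1, -11)) = 26.5707
d((15, -15), (-14, 6)) = 35.805
d((15, -15), (-6, 8)) = 31.1448
d((15, -15), (-20, 5)) = 40.3113
d((15, -15), (22, 21)) = 36.6742
d((15, -15), (-23, 1)) = 41.2311
d((15, -15), (-12, -5)) = 28.7924
d((15, -15), (-1, -11)) = 16.4924
d((-14, 6), (-6, 8)) = 8.2462
d((-14, 6), (-20, 5)) = 6.0828
d((-14, 6), (22, 21)) = 39.0
d((-14, 6), (-23, 1)) = 10.2956
d((-14, 6), (-12, -5)) = 11.1803
d((-14, 6), (-1, -11)) = 21.4009
d((-6, 8), (-20, 5)) = 14.3178
d((-6, 8), (22, 21)) = 30.8707
d((-6, 8), (-23, 1)) = 18.3848
d((-6, 8), (-12, -5)) = 14.3178
d((-6, 8), (-1, -11)) = 19.6469
d((-20, 5), (22, 21)) = 44.9444
d((-20, 5), (-23, 1)) = 5.0 <-- minimum
d((-20, 5), (-12, -5)) = 12.8062
d((-20, 5), (-1, -11)) = 24.8395
d((22, 21), (-23, 1)) = 49.2443
d((22, 21), (-12, -5)) = 42.8019
d((22, 21), (-1, -11)) = 39.4081
d((-23, 1), (-12, -5)) = 12.53
d((-23, 1), (-1, -11)) = 25.0599
d((-12, -5), (-1, -11)) = 12.53

Closest pair: (-20, 5) and (-23, 1) with distance 5.0

The closest pair is (-20, 5) and (-23, 1) with Euclidean distance 5.0. For 9 points, brute-force pairwise comparison is shown above. For large n, the divide-and-conquer algorithm (sort by x, recurse on halves, check the dividing strip) achieves O(n log n).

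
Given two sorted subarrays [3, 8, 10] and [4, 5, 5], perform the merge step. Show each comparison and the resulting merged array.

Merging process:

Compare 3 vs 4: take 3 from left. Merged: [3]
Compare 8 vs 4: take 4 from right. Merged: [3, 4]
Compare 8 vs 5: take 5 from right. Merged: [3, 4, 5]
Compare 8 vs 5: take 5 from right. Merged: [3, 4, 5, 5]
Append remaining from left: [8, 10]. Merged: [3, 4, 5, 5, 8, 10]

Final merged array: [3, 4, 5, 5, 8, 10]
Total comparisons: 4

The merged array is [3, 4, 5, 5, 8, 10], requiring 4 comparisons. The merge step runs in O(n) time where n is the total number of elements.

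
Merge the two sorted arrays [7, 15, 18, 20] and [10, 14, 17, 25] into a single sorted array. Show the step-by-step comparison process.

Merging process:

Compare 7 vs 10: take 7 from left. Merged: [7]
Compare 15 vs 10: take 10 from right. Merged: [7, 10]
Compare 15 vs 14: take 14 from right. Merged: [7, 10, 14]
Compare 15 vs 17: take 15 from left. Merged: [7, 10, 14, 15]
Compare 18 vs 17: take 17 from right. Merged: [7, 10, 14, 15, 17]
Compare 18 vs 25: take 18 from left. Merged: [7, 10, 14, 15, 17, 18]
Compare 20 vs 25: take 20 from left. Merged: [7, 10, 14, 15, 17, 18, 20]
Append remaining from right: [25]. Merged: [7, 10, 14, 15, 17, 18, 20, 25]

Final merged array: [7, 10, 14, 15, 17, 18, 20, 25]
Total comparisons: 7

The merged array is [7, 10, 14, 15, 17, 18, 20, 25], requiring 7 comparisons. The merge step runs in O(n) time where n is the total number of elements.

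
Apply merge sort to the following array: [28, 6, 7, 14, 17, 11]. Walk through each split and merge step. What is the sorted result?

Merge sort trace:

Split: [28, 6, 7, 14, 17, 11] -> [28, 6, 7] and [14, 17, 11]
  Split: [28, 6, 7] -> [28] and [6, 7]
    Split: [6, 7] -> [6] and [7]
    Merge: [6] + [7] -> [6, 7]
  Merge: [28] + [6, 7] -> [6, 7, 28]
  Split: [14, 17, 11] -> [14] and [17, 11]
    Split: [17, 11] -> [17] and [11]
    Merge: [17] + [11] -> [11, 17]
  Merge: [14] + [11, 17] -> [11, 14, 17]
Merge: [6, 7, 28] + [11, 14, 17] -> [6, 7, 11, 14, 17, 28]

Final sorted array: [6, 7, 11, 14, 17, 28]

The merge sort proceeds by recursively splitting the array and merging sorted halves.
After all merges, the sorted array is [6, 7, 11, 14, 17, 28].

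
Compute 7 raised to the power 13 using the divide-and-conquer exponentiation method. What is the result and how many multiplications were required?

Computing 7^13 by squaring (build up from 7^1; each line after the first costs one multiplication):

7^1 = 7
7^2 = (7^1)^2 = 7^2 = 49
7^3 = 7 * 7^2 = 7 * 49 = 343
7^6 = (7^3)^2 = 343^2 = 117649
7^12 = (7^6)^2 = 117649^2 = 13841287201
7^13 = 7 * 7^12 = 7 * 13841287201 = 96889010407

Result: 96889010407
Multiplications needed: 5 (5 lines after 7^1)

7^13 = 96889010407. Using exponentiation by squaring, this requires 5 multiplications. The key idea: if the exponent is even, square the half-power; if odd, multiply by the base once.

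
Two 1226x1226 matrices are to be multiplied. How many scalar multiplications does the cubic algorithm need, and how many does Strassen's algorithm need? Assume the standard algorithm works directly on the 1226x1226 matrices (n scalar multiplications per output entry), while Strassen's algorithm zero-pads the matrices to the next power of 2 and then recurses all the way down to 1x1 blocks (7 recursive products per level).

Matrix multiplication for 1226x1226 matrices:

Strassen's algorithm requires power-of-2 dimensions. Pad 1226x1226 to 2048x2048 (next power of 2).

Standard algorithm: 1226^3 = 1842771176 multiplications
Strassen's algorithm: 7^(log2(2048)) = 7^11 = 1977326743 multiplications
Difference: 1842771176 - 1977326743 = -134555567 (Strassen uses MORE here due to padding overhead — for small or just-over-power-of-2 n, padding can outweigh the per-level savings)

Standard: 1842771176 multiplications (1226^3). Strassen: 1977326743 multiplications (7^11, after padding to 2048x2048). Strassen reduces 8 recursive multiplications to 7 at each level.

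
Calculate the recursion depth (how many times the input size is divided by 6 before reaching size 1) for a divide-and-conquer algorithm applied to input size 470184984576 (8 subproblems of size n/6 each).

For divide and conquer with division factor 6:

Problem sizes at each level:
Level 0: 470184984576
Level 1: 78364164096
Level 2: 13060694016
Level 3: 2176782336
Level 4: 362797056
Level 5: 60466176
Level 6: 10077696
Level 7: 1679616
Level 8: 279936
Level 9: 46656
Level 10: 7776
Level 11: 1296
Level 12: 216
Level 13: 36
Level 14: 6
Level 15: 1

The root is level 0 and the size-1 base case is level 15 (the tree spans levels 0 through 15, i.e. 16 levels counting the root), so the depth is the number of divisions: log_6(470184984576) = 15

The recursion tree depth is log_6(470184984576) = 15. At each level, the problem size is divided by 6, so it takes 15 divisions to reduce to a base case of size 1. The algorithm makes 8 recursive calls at each level.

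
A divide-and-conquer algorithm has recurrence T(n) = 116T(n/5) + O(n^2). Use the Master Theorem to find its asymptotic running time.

Master Theorem for T(n) = 116T(n/5) + O(n^2):

a = 116, b = 5, c = 2
log_b(a) = log_5(116) = 2.9536

Case 1: c = 2 < log_5(116) = 2.9536
T(n) = O(n^(log_5 116))

For T(n) = 116T(n/5) + O(n^2): log_5(116) = 2.9536. This is Case 1 of the Master Theorem (c < log_b(a), work dominated by leaves), giving O(n^(log_5 116)).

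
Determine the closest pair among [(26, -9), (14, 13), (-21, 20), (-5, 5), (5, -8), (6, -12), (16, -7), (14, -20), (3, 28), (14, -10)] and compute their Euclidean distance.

Computing all pairwise distances among 10 points:

d((26, -9), (14, 13)) = 25.0599
d((26, -9), (-21, 20)) = 55.2268
d((26, -9), (-5, 5)) = 34.0147
d((26, -9), (5, -8)) = 21.0238
d((26, -9), (6, -12)) = 20.2237
d((26, -9), (16, -7)) = 10.198
d((26, -9), (14, -20)) = 16.2788
d((26, -9), (3, 28)) = 43.566
d((26, -9), (14, -10)) = 12.0416
d((14, 13), (-21, 20)) = 35.6931
d((14, 13), (-5, 5)) = 20.6155
d((14, 13), (5, -8)) = 22.8473
d((14, 13), (6, -12)) = 26.2488
d((14, 13), (16, -7)) = 20.0998
d((14, 13), (14, -20)) = 33.0
d((14, 13), (3, 28)) = 18.6011
d((14, 13), (14, -10)) = 23.0
d((-21, 20), (-5, 5)) = 21.9317
d((-21, 20), (5, -8)) = 38.2099
d((-21, 20), (6, -12)) = 41.8688
d((-21, 20), (16, -7)) = 45.8039
d((-21, 20), (14, -20)) = 53.1507
d((-21, 20), (3, 28)) = 25.2982
d((-21, 20), (14, -10)) = 46.0977
d((-5, 5), (5, -8)) = 16.4012
d((-5, 5), (6, -12)) = 20.2485
d((-5, 5), (16, -7)) = 24.1868
d((-5, 5), (14, -20)) = 31.4006
d((-5, 5), (3, 28)) = 24.3516
d((-5, 5), (14, -10)) = 24.2074
d((5, -8), (6, -12)) = 4.1231
d((5, -8), (16, -7)) = 11.0454
d((5, -8), (14, -20)) = 15.0
d((5, -8), (3, 28)) = 36.0555
d((5, -8), (14, -10)) = 9.2195
d((6, -12), (16, -7)) = 11.1803
d((6, -12), (14, -20)) = 11.3137
d((6, -12), (3, 28)) = 40.1123
d((6, -12), (14, -10)) = 8.2462
d((16, -7), (14, -20)) = 13.1529
d((16, -7), (3, 28)) = 37.3363
d((16, -7), (14, -10)) = 3.6056 <-- minimum
d((14, -20), (3, 28)) = 49.2443
d((14, -20), (14, -10)) = 10.0
d((3, 28), (14, -10)) = 39.5601

Closest pair: (16, -7) and (14, -10) with distance 3.6056

The closest pair is (16, -7) and (14, -10) with Euclidean distance 3.6056. For 10 points, brute-force pairwise comparison is shown above. For large n, the divide-and-conquer algorithm (sort by x, recurse on halves, check the dividing strip) achieves O(n log n).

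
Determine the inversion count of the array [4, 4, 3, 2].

Finding inversions in [4, 4, 3, 2]:

(0, 2): arr[0]=4 > arr[2]=3
(0, 3): arr[0]=4 > arr[3]=2
(1, 2): arr[1]=4 > arr[2]=3
(1, 3): arr[1]=4 > arr[3]=2
(2, 3): arr[2]=3 > arr[3]=2

Total inversions: 5

The array has 5 inversion(s): (0,2), (0,3), (1,2), (1,3), (2,3). Each pair (i,j) satisfies i < j and arr[i] > arr[j].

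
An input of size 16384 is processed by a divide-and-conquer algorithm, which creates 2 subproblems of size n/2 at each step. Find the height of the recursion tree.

For divide and conquer with division factor 2:

Problem sizes at each level:
Level 0: 16384
Level 1: 8192
Level 2: 4096
Level 3: 2048
Level 4: 1024
Level 5: 512
Level 6: 256
Level 7: 128
Level 8: 64
Level 9: 32
Level 10: 16
Level 11: 8
Level 12: 4
Level 13: 2
Level 14: 1

The root is level 0 and the size-1 base case is level 14 (the tree spans levels 0 through 14, i.e. 15 levels counting the root), so the depth is the number of divisions: log_2(16384) = 14

The recursion tree depth is log_2(16384) = 14. At each level, the problem size is divided by 2, so it takes 14 divisions to reduce to a base case of size 1. The algorithm makes 2 recursive calls at each level.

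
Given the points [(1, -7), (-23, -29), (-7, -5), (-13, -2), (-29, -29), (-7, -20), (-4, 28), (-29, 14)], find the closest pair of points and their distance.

Computing all pairwise distances among 8 points:

d((1, -7), (-23, -29)) = 32.5576
d((1, -7), (-7, -5)) = 8.2462
d((1, -7), (-13, -2)) = 14.8661
d((1, -7), (-29, -29)) = 37.2022
d((1, -7), (-7, -20)) = 15.2643
d((1, -7), (-4, 28)) = 35.3553
d((1, -7), (-29, 14)) = 36.6197
d((-23, -29), (-7, -5)) = 28.8444
d((-23, -29), (-13, -2)) = 28.7924
d((-23, -29), (-29, -29)) = 6.0 <-- minimum
d((-23, -29), (-7, -20)) = 18.3576
d((-23, -29), (-4, 28)) = 60.0833
d((-23, -29), (-29, 14)) = 43.4166
d((-7, -5), (-13, -2)) = 6.7082
d((-7, -5), (-29, -29)) = 32.5576
d((-7, -5), (-7, -20)) = 15.0
d((-7, -5), (-4, 28)) = 33.1361
d((-7, -5), (-29, 14)) = 29.0689
d((-13, -2), (-29, -29)) = 31.3847
d((-13, -2), (-7, -20)) = 18.9737
d((-13, -2), (-4, 28)) = 31.3209
d((-13, -2), (-29, 14)) = 22.6274
d((-29, -29), (-7, -20)) = 23.7697
d((-29, -29), (-4, 28)) = 62.2415
d((-29, -29), (-29, 14)) = 43.0
d((-7, -20), (-4, 28)) = 48.0937
d((-7, -20), (-29, 14)) = 40.4969
d((-4, 28), (-29, 14)) = 28.6531

Closest pair: (-23, -29) and (-29, -29) with distance 6.0

The closest pair is (-23, -29) and (-29, -29) with Euclidean distance 6.0. For 8 points, brute-force pairwise comparison is shown above. For large n, the divide-and-conquer algorithm (sort by x, recurse on halves, check the dividing strip) achieves O(n log n).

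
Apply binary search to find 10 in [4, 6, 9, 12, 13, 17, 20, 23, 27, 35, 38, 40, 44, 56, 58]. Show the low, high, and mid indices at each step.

Binary search for 10 in [4, 6, 9, 12, 13, 17, 20, 23, 27, 35, 38, 40, 44, 56, 58]:

lo=0, hi=14, mid=7, arr[mid]=23 -> 23 > 10, search left half
lo=0, hi=6, mid=3, arr[mid]=12 -> 12 > 10, search left half
lo=0, hi=2, mid=1, arr[mid]=6 -> 6 < 10, search right half
lo=2, hi=2, mid=2, arr[mid]=9 -> 9 < 10, search right half
lo=3 > hi=2, target 10 not found

Binary search determines that 10 is not in the array after 4 comparisons. The search space was exhausted without finding the target.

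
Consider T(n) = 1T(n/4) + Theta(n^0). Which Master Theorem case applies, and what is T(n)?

Master Theorem for T(n) = 1T(n/4) + O(n^0):

a = 1, b = 4, c = 0
log_b(a) = log_4(1) = 0.0000

Case 2: c = 0 = log_4(1) = 0.0000
T(n) = O(n^0 log n) = O(log n)

For T(n) = 1T(n/4) + O(n^0): log_4(1) = 0.0000. This is Case 2 of the Master Theorem (c = log_b(a), equal work at all levels), giving O(log n).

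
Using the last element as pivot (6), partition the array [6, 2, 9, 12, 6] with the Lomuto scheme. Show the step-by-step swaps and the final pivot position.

Lomuto partition with pivot = 6:

Initial array: [6, 2, 9, 12, 6]

arr[0]=6 <= 6: swap with position 0, array becomes [6, 2, 9, 12, 6]
arr[1]=2 <= 6: swap with position 1, array becomes [6, 2, 9, 12, 6]
arr[2]=9 > 6: no swap
arr[3]=12 > 6: no swap

Place pivot at position 2: [6, 2, 6, 12, 9]
Pivot position: 2

After partitioning with pivot 6, the array becomes [6, 2, 6, 12, 9]. The pivot is placed at index 2. All elements to the left of the pivot are <= 6, and all elements to the right are > 6.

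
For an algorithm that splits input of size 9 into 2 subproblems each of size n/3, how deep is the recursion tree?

For divide and conquer with division factor 3:

Problem sizes at each level:
Level 0: 9
Level 1: 3
Level 2: 1

The root is level 0 and the size-1 base case is level 2 (the tree spans levels 0 through 2, i.e. 3 levels counting the root), so the depth is the number of divisions: log_3(9) = 2

The recursion tree depth is log_3(9) = 2. At each level, the problem size is divided by 3, so it takes 2 divisions to reduce to a base case of size 1. The algorithm makes 2 recursive calls at each level.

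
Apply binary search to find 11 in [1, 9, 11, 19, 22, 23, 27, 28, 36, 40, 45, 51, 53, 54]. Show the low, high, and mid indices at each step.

Binary search for 11 in [1, 9, 11, 19, 22, 23, 27, 28, 36, 40, 45, 51, 53, 54]:

lo=0, hi=13, mid=6, arr[mid]=27 -> 27 > 11, search left half
lo=0, hi=5, mid=2, arr[mid]=11 -> Found target at index 2!

Binary search finds 11 at index 2 after 2 comparisons. The search repeatedly halves the search space by comparing with the middle element.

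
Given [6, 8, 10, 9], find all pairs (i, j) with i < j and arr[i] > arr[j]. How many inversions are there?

Finding inversions in [6, 8, 10, 9]:

(2, 3): arr[2]=10 > arr[3]=9

Total inversions: 1

The array has 1 inversion(s): (2,3). Each pair (i,j) satisfies i < j and arr[i] > arr[j].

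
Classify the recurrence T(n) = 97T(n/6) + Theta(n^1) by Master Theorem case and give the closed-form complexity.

Master Theorem for T(n) = 97T(n/6) + O(n^1):

a = 97, b = 6, c = 1
log_b(a) = log_6(97) = 2.5532

Case 1: c = 1 < log_6(97) = 2.5532
T(n) = O(n^(log_6 97))

For T(n) = 97T(n/6) + O(n^1): log_6(97) = 2.5532. This is Case 1 of the Master Theorem (c < log_b(a), work dominated by leaves), giving O(n^(log_6 97)).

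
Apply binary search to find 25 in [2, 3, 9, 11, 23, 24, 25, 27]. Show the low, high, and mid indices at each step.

Binary search for 25 in [2, 3, 9, 11, 23, 24, 25, 27]:

lo=0, hi=7, mid=3, arr[mid]=11 -> 11 < 25, search right half
lo=4, hi=7, mid=5, arr[mid]=24 -> 24 < 25, search right half
lo=6, hi=7, mid=6, arr[mid]=25 -> Found target at index 6!

Binary search finds 25 at index 6 after 3 comparisons. The search repeatedly halves the search space by comparing with the middle element.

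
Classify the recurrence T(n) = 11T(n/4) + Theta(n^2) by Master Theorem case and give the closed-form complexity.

Master Theorem for T(n) = 11T(n/4) + O(n^2):

a = 11, b = 4, c = 2
log_b(a) = log_4(11) = 1.7297

Case 3: c = 2 > log_4(11) = 1.7297
T(n) = O(n^2) = O(n^2)

For T(n) = 11T(n/4) + O(n^2): log_4(11) = 1.7297. This is Case 3 of the Master Theorem (c > log_b(a), work dominated by root), giving O(n^2).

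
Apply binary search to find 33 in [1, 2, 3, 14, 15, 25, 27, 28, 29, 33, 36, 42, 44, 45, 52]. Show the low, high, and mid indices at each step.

Binary search for 33 in [1, 2, 3, 14, 15, 25, 27, 28, 29, 33, 36, 42, 44, 45, 52]:

lo=0, hi=14, mid=7, arr[mid]=28 -> 28 < 33, search right half
lo=8, hi=14, mid=11, arr[mid]=42 -> 42 > 33, search left half
lo=8, hi=10, mid=9, arr[mid]=33 -> Found target at index 9!

Binary search finds 33 at index 9 after 3 comparisons. The search repeatedly halves the search space by comparing with the middle element.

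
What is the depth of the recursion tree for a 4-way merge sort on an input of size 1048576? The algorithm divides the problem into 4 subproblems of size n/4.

For divide and conquer with division factor 4:

Problem sizes at each level:
Level 0: 1048576
Level 1: 262144
Level 2: 65536
Level 3: 16384
Level 4: 4096
Level 5: 1024
Level 6: 256
Level 7: 64
Level 8: 16
Level 9: 4
Level 10: 1

The root is level 0 and the size-1 base case is level 10 (the tree spans levels 0 through 10, i.e. 11 levels counting the root), so the depth is the number of divisions: log_4(1048576) = 10

The recursion tree depth is log_4(1048576) = 10. At each level, the problem size is divided by 4, so it takes 10 divisions to reduce to a base case of size 1. The algorithm makes 4 recursive calls at each level.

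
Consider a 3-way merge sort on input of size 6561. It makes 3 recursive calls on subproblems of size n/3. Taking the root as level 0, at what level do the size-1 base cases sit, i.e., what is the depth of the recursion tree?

For divide and conquer with division factor 3:

Problem sizes at each level:
Level 0: 6561
Level 1: 2187
Level 2: 729
Level 3: 243
Level 4: 81
Level 5: 27
Level 6: 9
Level 7: 3
Level 8: 1

The root is level 0 and the size-1 base case is level 8 (the tree spans levels 0 through 8, i.e. 9 levels counting the root), so the depth is the number of divisions: log_3(6561) = 8

The recursion tree depth is log_3(6561) = 8. At each level, the problem size is divided by 3, so it takes 8 divisions to reduce to a base case of size 1. The algorithm makes 3 recursive calls at each level.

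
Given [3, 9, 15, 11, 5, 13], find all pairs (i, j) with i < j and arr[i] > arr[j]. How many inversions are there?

Finding inversions in [3, 9, 15, 11, 5, 13]:

(1, 4): arr[1]=9 > arr[4]=5
(2, 3): arr[2]=15 > arr[3]=11
(2, 4): arr[2]=15 > arr[4]=5
(2, 5): arr[2]=15 > arr[5]=13
(3, 4): arr[3]=11 > arr[4]=5

Total inversions: 5

The array has 5 inversion(s): (1,4), (2,3), (2,4), (2,5), (3,4). Each pair (i,j) satisfies i < j and arr[i] > arr[j].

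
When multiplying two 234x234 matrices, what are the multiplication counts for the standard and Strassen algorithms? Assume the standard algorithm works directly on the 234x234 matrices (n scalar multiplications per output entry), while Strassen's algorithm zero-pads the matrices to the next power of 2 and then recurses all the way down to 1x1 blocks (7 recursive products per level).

Matrix multiplication for 234x234 matrices:

Strassen's algorithm requires power-of-2 dimensions. Pad 234x234 to 256x256 (next power of 2).

Standard algorithm: 234^3 = 12812904 multiplications
Strassen's algorithm: 7^(log2(256)) = 7^8 = 5764801 multiplications
Savings: 12812904 - 5764801 = 7048103 multiplications

Standard: 12812904 multiplications (234^3). Strassen: 5764801 multiplications (7^8, after padding to 256x256). Strassen reduces 8 recursive multiplications to 7 at each level.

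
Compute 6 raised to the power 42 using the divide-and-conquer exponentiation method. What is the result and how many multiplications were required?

Computing 6^42 by squaring (build up from 6^1; each line after the first costs one multiplication):

6^1 = 6
6^2 = (6^1)^2 = 6^2 = 36
6^4 = (6^2)^2 = 36^2 = 1296
6^5 = 6 * 6^4 = 6 * 1296 = 7776
6^10 = (6^5)^2 = 7776^2 = 60466176
6^20 = (6^10)^2 = 60466176^2 = 3656158440062976
6^21 = 6 * 6^20 = 6 * 3656158440062976 = 21936950640377856
6^42 = (6^21)^2 = 21936950640377856^2 = 481229803398374426442198455156736

Result: 481229803398374426442198455156736
Multiplications needed: 7 (7 lines after 6^1)

6^42 = 481229803398374426442198455156736. Using exponentiation by squaring, this requires 7 multiplications. The key idea: if the exponent is even, square the half-power; if odd, multiply by the base once.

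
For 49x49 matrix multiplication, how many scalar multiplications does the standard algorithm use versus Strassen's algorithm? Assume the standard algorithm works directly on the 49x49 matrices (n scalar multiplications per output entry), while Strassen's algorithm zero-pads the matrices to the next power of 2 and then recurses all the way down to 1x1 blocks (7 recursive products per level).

Matrix multiplication for 49x49 matrices:

Strassen's algorithm requires power-of-2 dimensions. Pad 49x49 to 64x64 (next power of 2).

Standard algorithm: 49^3 = 117649 multiplications
Strassen's algorithm: 7^(log2(64)) = 7^6 = 117649 multiplications
Savings: 117649 - 117649 = 0 multiplications

Standard: 117649 multiplications (49^3). Strassen: 117649 multiplications (7^6, after padding to 64x64). Strassen reduces 8 recursive multiplications to 7 at each level.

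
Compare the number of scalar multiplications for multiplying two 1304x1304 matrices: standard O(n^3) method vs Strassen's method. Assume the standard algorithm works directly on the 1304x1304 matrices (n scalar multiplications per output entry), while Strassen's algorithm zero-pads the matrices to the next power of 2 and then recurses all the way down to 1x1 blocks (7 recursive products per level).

Matrix multiplication for 1304x1304 matrices:

Strassen's algorithm requires power-of-2 dimensions. Pad 1304x1304 to 2048x2048 (next power of 2).

Standard algorithm: 1304^3 = 2217342464 multiplications
Strassen's algorithm: 7^(log2(2048)) = 7^11 = 1977326743 multiplications
Savings: 2217342464 - 1977326743 = 240015721 multiplications

Standard: 2217342464 multiplications (1304^3). Strassen: 1977326743 multiplications (7^11, after padding to 2048x2048). Strassen reduces 8 recursive multiplications to 7 at each level.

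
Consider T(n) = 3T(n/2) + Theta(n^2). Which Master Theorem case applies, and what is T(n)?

Master Theorem for T(n) = 3T(n/2) + O(n^2):

a = 3, b = 2, c = 2
log_b(a) = log_2(3) = 1.5850

Case 3: c = 2 > log_2(3) = 1.5850
T(n) = O(n^2) = O(n^2)

For T(n) = 3T(n/2) + O(n^2): log_2(3) = 1.5850. This is Case 3 of the Master Theorem (c > log_b(a), work dominated by root), giving O(n^2).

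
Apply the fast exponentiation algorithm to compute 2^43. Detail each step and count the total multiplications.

Computing 2^43 by squaring (build up from 2^1; each line after the first costs one multiplication):

2^1 = 2
2^2 = (2^1)^2 = 2^2 = 4
2^4 = (2^2)^2 = 4^2 = 16
2^5 = 2 * 2^4 = 2 * 16 = 32
2^10 = (2^5)^2 = 32^2 = 1024
2^20 = (2^10)^2 = 1024^2 = 1048576
2^21 = 2 * 2^20 = 2 * 1048576 = 2097152
2^42 = (2^21)^2 = 2097152^2 = 4398046511104
2^43 = 2 * 2^42 = 2 * 4398046511104 = 8796093022208

Result: 8796093022208
Multiplications needed: 8 (8 lines after 2^1)

2^43 = 8796093022208. Using exponentiation by squaring, this requires 8 multiplications. The key idea: if the exponent is even, square the half-power; if odd, multiply by the base once.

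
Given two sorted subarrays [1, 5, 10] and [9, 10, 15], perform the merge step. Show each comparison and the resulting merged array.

Merging process:

Compare 1 vs 9: take 1 from left. Merged: [1]
Compare 5 vs 9: take 5 from left. Merged: [1, 5]
Compare 10 vs 9: take 9 from right. Merged: [1, 5, 9]
Compare 10 vs 10: take 10 from left. Merged: [1, 5, 9, 10]
Append remaining from right: [10, 15]. Merged: [1, 5, 9, 10, 10, 15]

Final merged array: [1, 5, 9, 10, 10, 15]
Total comparisons: 4

The merged array is [1, 5, 9, 10, 10, 15], requiring 4 comparisons. The merge step runs in O(n) time where n is the total number of elements.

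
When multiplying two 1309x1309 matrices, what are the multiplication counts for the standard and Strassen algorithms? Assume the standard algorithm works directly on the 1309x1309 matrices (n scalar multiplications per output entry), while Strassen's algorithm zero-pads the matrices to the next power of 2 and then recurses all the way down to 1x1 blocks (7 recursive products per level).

Matrix multiplication for 1309x1309 matrices:

Strassen's algorithm requires power-of-2 dimensions. Pad 1309x1309 to 2048x2048 (next power of 2).

Standard algorithm: 1309^3 = 2242946629 multiplications
Strassen's algorithm: 7^(log2(2048)) = 7^11 = 1977326743 multiplications
Savings: 2242946629 - 1977326743 = 265619886 multiplications

Standard: 2242946629 multiplications (1309^3). Strassen: 1977326743 multiplications (7^11, after padding to 2048x2048). Strassen reduces 8 recursive multiplications to 7 at each level.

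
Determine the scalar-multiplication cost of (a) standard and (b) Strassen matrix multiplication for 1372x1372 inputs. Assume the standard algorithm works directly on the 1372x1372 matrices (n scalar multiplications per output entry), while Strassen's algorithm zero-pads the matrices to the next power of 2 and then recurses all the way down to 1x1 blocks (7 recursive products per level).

Matrix multiplication for 1372x1372 matrices:

Strassen's algorithm requires power-of-2 dimensions. Pad 1372x1372 to 2048x2048 (next power of 2).

Standard algorithm: 1372^3 = 2582630848 multiplications
Strassen's algorithm: 7^(log2(2048)) = 7^11 = 1977326743 multiplications
Savings: 2582630848 - 1977326743 = 605304105 multiplications

Standard: 2582630848 multiplications (1372^3). Strassen: 1977326743 multiplications (7^11, after padding to 2048x2048). Strassen reduces 8 recursive multiplications to 7 at each level.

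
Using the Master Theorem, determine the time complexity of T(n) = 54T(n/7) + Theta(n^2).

Master Theorem for T(n) = 54T(n/7) + O(n^2):

a = 54, b = 7, c = 2
log_b(a) = log_7(54) = 2.0499

Case 1: c = 2 < log_7(54) = 2.0499
T(n) = O(n^(log_7 54))

For T(n) = 54T(n/7) + O(n^2): log_7(54) = 2.0499. This is Case 1 of the Master Theorem (c < log_b(a), work dominated by leaves), giving O(n^(log_7 54)).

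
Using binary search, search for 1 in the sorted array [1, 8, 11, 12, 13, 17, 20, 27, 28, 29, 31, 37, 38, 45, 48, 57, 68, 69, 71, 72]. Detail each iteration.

Binary search for 1 in [1, 8, 11, 12, 13, 17, 20, 27, 28, 29, 31, 37, 38, 45, 48, 57, 68, 69, 71, 72]:

lo=0, hi=19, mid=9, arr[mid]=29 -> 29 > 1, search left half
lo=0, hi=8, mid=4, arr[mid]=13 -> 13 > 1, search left half
lo=0, hi=3, mid=1, arr[mid]=8 -> 8 > 1, search left half
lo=0, hi=0, mid=0, arr[mid]=1 -> Found target at index 0!

Binary search finds 1 at index 0 after 4 comparisons. The search repeatedly halves the search space by comparing with the middle element.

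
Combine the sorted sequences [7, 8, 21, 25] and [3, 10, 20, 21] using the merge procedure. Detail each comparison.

Merging process:

Compare 7 vs 3: take 3 from right. Merged: [3]
Compare 7 vs 10: take 7 from left. Merged: [3, 7]
Compare 8 vs 10: take 8 from left. Merged: [3, 7, 8]
Compare 21 vs 10: take 10 from right. Merged: [3, 7, 8, 10]
Compare 21 vs 20: take 20 from right. Merged: [3, 7, 8, 10, 20]
Compare 21 vs 21: take 21 from left. Merged: [3, 7, 8, 10, 20, 21]
Compare 25 vs 21: take 21 from right. Merged: [3, 7, 8, 10, 20, 21, 21]
Append remaining from left: [25]. Merged: [3, 7, 8, 10, 20, 21, 21, 25]

Final merged array: [3, 7, 8, 10, 20, 21, 21, 25]
Total comparisons: 7

The merged array is [3, 7, 8, 10, 20, 21, 21, 25], requiring 7 comparisons. The merge step runs in O(n) time where n is the total number of elements.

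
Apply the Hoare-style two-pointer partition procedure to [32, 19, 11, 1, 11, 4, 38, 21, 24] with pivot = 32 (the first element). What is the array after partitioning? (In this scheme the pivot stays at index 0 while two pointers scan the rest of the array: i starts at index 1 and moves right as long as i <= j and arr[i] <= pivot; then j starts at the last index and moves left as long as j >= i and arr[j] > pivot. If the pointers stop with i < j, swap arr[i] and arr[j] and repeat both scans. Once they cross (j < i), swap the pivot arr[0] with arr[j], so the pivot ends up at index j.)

Hoare-style two-pointer partition with pivot = 32:

Initial array: [32, 19, 11, 1, 11, 4, 38, 21, 24]

Pointers start at i = 1, j = 8.
i stops at index 6 (arr[6]=38 > 32), j stops at index 8 (arr[8]=24 <= 32): swap arr[6] and arr[8], array becomes [32, 19, 11, 1, 11, 4, 24, 21, 38]
i ends at 8, j ends at 7: the pointers have crossed (j < i), so scanning stops.

Swap pivot arr[0] with arr[7] to place pivot at position 7: [21, 19, 11, 1, 11, 4, 24, 32, 38]
Pivot position: 7

After partitioning with pivot 32, the array becomes [21, 19, 11, 1, 11, 4, 24, 32, 38]. The pivot is placed at index 7. All elements to the left of the pivot are <= 32, and all elements to the right are > 32.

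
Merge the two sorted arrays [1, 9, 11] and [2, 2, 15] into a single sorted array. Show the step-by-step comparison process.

Merging process:

Compare 1 vs 2: take 1 from left. Merged: [1]
Compare 9 vs 2: take 2 from right. Merged: [1, 2]
Compare 9 vs 2: take 2 from right. Merged: [1, 2, 2]
Compare 9 vs 15: take 9 from left. Merged: [1, 2, 2, 9]
Compare 11 vs 15: take 11 from left. Merged: [1, 2, 2, 9, 11]
Append remaining from right: [15]. Merged: [1, 2, 2, 9, 11, 15]

Final merged array: [1, 2, 2, 9, 11, 15]
Total comparisons: 5

The merged array is [1, 2, 2, 9, 11, 15], requiring 5 comparisons. The merge step runs in O(n) time where n is the total number of elements.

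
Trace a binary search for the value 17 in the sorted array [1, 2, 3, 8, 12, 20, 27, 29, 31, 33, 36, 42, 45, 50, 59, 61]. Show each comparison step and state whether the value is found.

Binary search for 17 in [1, 2, 3, 8, 12, 20, 27, 29, 31, 33, 36, 42, 45, 50, 59, 61]:

lo=0, hi=15, mid=7, arr[mid]=29 -> 29 > 17, search left half
lo=0, hi=6, mid=3, arr[mid]=8 -> 8 < 17, search right half
lo=4, hi=6, mid=5, arr[mid]=20 -> 20 > 17, search left half
lo=4, hi=4, mid=4, arr[mid]=12 -> 12 < 17, search right half
lo=5 > hi=4, target 17 not found

Binary search determines that 17 is not in the array after 4 comparisons. The search space was exhausted without finding the target.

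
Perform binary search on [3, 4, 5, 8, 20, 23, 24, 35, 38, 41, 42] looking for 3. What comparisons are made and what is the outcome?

Binary search for 3 in [3, 4, 5, 8, 20, 23, 24, 35, 38, 41, 42]:

lo=0, hi=10, mid=5, arr[mid]=23 -> 23 > 3, search left half
lo=0, hi=4, mid=2, arr[mid]=5 -> 5 > 3, search left half
lo=0, hi=1, mid=0, arr[mid]=3 -> Found target at index 0!

Binary search finds 3 at index 0 after 3 comparisons. The search repeatedly halves the search space by comparing with the middle element.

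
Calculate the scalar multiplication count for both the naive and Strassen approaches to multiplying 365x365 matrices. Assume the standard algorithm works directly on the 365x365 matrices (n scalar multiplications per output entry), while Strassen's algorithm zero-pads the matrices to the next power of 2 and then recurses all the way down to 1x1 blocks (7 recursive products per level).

Matrix multiplication for 365x365 matrices:

Strassen's algorithm requires power-of-2 dimensions. Pad 365x365 to 512x512 (next power of 2).

Standard algorithm: 365^3 = 48627125 multiplications
Strassen's algorithm: 7^(log2(512)) = 7^9 = 40353607 multiplications
Savings: 48627125 - 40353607 = 8273518 multiplications

Standard: 48627125 multiplications (365^3). Strassen: 40353607 multiplications (7^9, after padding to 512x512). Strassen reduces 8 recursive multiplications to 7 at each level.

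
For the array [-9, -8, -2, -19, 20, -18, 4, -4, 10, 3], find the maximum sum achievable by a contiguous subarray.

Using Kadane's algorithm on [-9, -8, -2, -19, 20, -18, 4, -4, 10, 3]:

Scanning through the array:
Position 1 (value -8): max_ending_here = -8, max_so_far = -8
Position 2 (value -2): max_ending_here = -2, max_so_far = -2
Position 3 (value -19): max_ending_here = -19, max_so_far = -2
Position 4 (value 20): max_ending_here = 20, max_so_far = 20
Position 5 (value -18): max_ending_here = 2, max_so_far = 20
Position 6 (value 4): max_ending_here = 6, max_so_far = 20
Position 7 (value -4): max_ending_here = 2, max_so_far = 20
Position 8 (value 10): max_ending_here = 12, max_so_far = 20
Position 9 (value 3): max_ending_here = 15, max_so_far = 20

Maximum subarray: [20]
Maximum sum: 20

The maximum subarray is [20] with sum 20. This subarray runs from index 4 to index 4.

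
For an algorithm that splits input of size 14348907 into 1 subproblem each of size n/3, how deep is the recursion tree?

For divide and conquer with division factor 3:

Problem sizes at each level:
Level 0: 14348907
Level 1: 4782969
Level 2: 1594323
Level 3: 531441
Level 4: 177147
Level 5: 59049
Level 6: 19683
Level 7: 6561
Level 8: 2187
Level 9: 729
Level 10: 243
Level 11: 81
Level 12: 27
Level 13: 9
Level 14: 3
Level 15: 1

The root is level 0 and the size-1 base case is level 15 (the tree spans levels 0 through 15, i.e. 16 levels counting the root), so the depth is the number of divisions: log_3(14348907) = 15

The recursion tree depth is log_3(14348907) = 15. At each level, the problem size is divided by 3, so it takes 15 divisions to reduce to a base case of size 1. The algorithm makes 1 recursive call at each level.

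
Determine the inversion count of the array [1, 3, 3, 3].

Finding inversions in [1, 3, 3, 3]:


Total inversions: 0

The array has 0 inversions. It is already sorted.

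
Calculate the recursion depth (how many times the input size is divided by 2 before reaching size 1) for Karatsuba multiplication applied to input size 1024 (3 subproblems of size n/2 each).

For divide and conquer with division factor 2:

Problem sizes at each level:
Level 0: 1024
Level 1: 512
Level 2: 256
Level 3: 128
Level 4: 64
Level 5: 32
Level 6: 16
Level 7: 8
Level 8: 4
Level 9: 2
Level 10: 1

The root is level 0 and the size-1 base case is level 10 (the tree spans levels 0 through 10, i.e. 11 levels counting the root), so the depth is the number of divisions: log_2(1024) = 10

The recursion tree depth is log_2(1024) = 10. At each level, the problem size is divided by 2, so it takes 10 divisions to reduce to a base case of size 1. The algorithm makes 3 recursive calls at each level.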